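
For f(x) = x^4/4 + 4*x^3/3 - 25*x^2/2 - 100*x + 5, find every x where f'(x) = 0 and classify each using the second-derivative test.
f'(x) = x^3 + 4*x^2 - 25*x - 100

Solve f'(x) = 0:
  Factor: x^3 + 4*x^2 - 25*x - 100 = (x - 5)*(x + 4)*(x + 5) = 0.
  ⇒ x = -5, -4, 5

f''(x) = 3*x^2 + 8*x - 25
Second-derivative test at each critical point:
  f''(-5) = 10 > 0 → local minimum
  f''(-4) = -9 < 0 → local maximum
  f''(5) = 90 > 0 → local minimum

Critical points: x = -5 (local minimum); x = -4 (local maximum); x = 5 (local minimum)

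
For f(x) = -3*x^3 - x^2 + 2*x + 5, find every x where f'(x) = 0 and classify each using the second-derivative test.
f'(x) = -9*x^2 - 2*x + 2

Solve f'(x) = 0:
  9*x^2 + 2*x - 2 = 0 has no rational roots; quadratic formula: x = (-2 ± √76)/18.
  ⇒ x = -sqrt(19)/9 - 1/9 ≈ -0.5954, -1/9 + sqrt(19)/9 ≈ 0.3732

f''(x) = -18*x - 2
Second-derivative test at each critical point:
  f''(-0.5954) = 8.7178 > 0 → local minimum
  f''(0.3732) = -8.7178 < 0 → local maximum

Critical points: x = -sqrt(19)/9 - 1/9 ≈ -0.5954 (local minimum); x = -1/9 + sqrt(19)/9 ≈ 0.3732 (local maximum)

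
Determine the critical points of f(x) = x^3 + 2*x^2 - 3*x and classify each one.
f'(x) = 3*x^2 + 4*x - 3

Solve f'(x) = 0:
  3*x^2 + 4*x - 3 = 0 has no rational roots; quadratic formula: x = (-4 ± √52)/6.
  ⇒ x = -sqrt(13)/3 - 2/3 ≈ -1.8685, -2/3 + sqrt(13)/3 ≈ 0.5352

f''(x) = 6*x + 4
Second-derivative test at each critical point:
  f''(-1.8685) = -7.2111 < 0 → local maximum
  f''(0.5352) = 7.2111 > 0 → local minimum

Critical points: x = -sqrt(13)/3 - 2/3 ≈ -1.8685 (local maximum); x = -2/3 + sqrt(13)/3 ≈ 0.5352 (local minimum)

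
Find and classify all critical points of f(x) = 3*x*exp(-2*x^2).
f'(x) = 3*(1 - 4*x^2)*exp(-2*x^2)

Solve f'(x) = 0:
  f'(x) = (3 - 12*x^2)·exp(-2*x^2) and exp(-2*x^2) > 0 for every x, so f'(x) = 0 ⇔ 3 - 12*x^2 = 0.
  Factor: 3 - 12*x^2 = -3*(2*x - 1)*(2*x + 1) = 0.
  ⇒ x = -1/2, 1/2

f''(x) = (48*x^3 - 36*x)*exp(-2*x^2)
Second-derivative test at each critical point:
  f''(-1/2) = 7.2784 > 0 → local minimum
  f''(1/2) = -7.2784 < 0 → local maximum

Critical points: x = -1/2 (local minimum); x = 1/2 (local maximum)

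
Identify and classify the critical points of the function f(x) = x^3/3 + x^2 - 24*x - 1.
f'(x) = x^2 + 2*x - 24

Solve f'(x) = 0:
  Factor: x^2 + 2*x - 24 = (x - 4)*(x + 6) = 0.
  ⇒ x = -6, 4

f''(x) = 2*x + 2
Second-derivative test at each critical point:
  f''(-6) = -10 < 0 → local maximum
  f''(4) = 10 > 0 → local minimum

Critical points: x = -6 (local maximum); x = 4 (local minimum)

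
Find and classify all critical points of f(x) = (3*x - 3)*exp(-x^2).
f'(x) = 3*(-2*x*(x - 1) + 1)*exp(-x^2)

Solve f'(x) = 0:
  f'(x) = (-6*x^2 + 6*x + 3)·exp(-x^2) and exp(-x^2) > 0 for every x, so f'(x) = 0 ⇔ -6*x^2 + 6*x + 3 = 0.
  Factor: -6*x^2 + 6*x + 3 = -3*(2*x^2 - 2*x - 1); 2*x^2 - 2*x - 1 = 0 has no rational roots; quadratic formula: x = (2 ± √12)/4.
  ⇒ x = 1/2 - sqrt(3)/2 ≈ -0.3660, 1/2 + sqrt(3)/2 ≈ 1.3660

f''(x) = 6*(2*x^2*(x - 1) - 3*x + 1)*exp(-x^2)
Second-derivative test at each critical point:
  f''(-0.3660) = 9.0892 > 0 → local minimum
  f''(1.3660) = -1.6081 < 0 → local maximum

Critical points: x = 1/2 - sqrt(3)/2 ≈ -0.3660 (local minimum); x = 1/2 + sqrt(3)/2 ≈ 1.3660 (local maximum)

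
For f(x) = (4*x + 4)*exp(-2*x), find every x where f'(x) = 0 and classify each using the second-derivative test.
f'(x) = 4*(-2*x - 1)*exp(-2*x)

Solve f'(x) = 0:
  f'(x) = (-8*x - 4)·exp(-2*x) and exp(-2*x) > 0 for every x, so f'(x) = 0 ⇔ -8*x - 4 = 0.
  Factor: -8*x - 4 = -4*(2*x + 1) = 0.
  ⇒ x = -1/2

f''(x) = 16*x*exp(-2*x)
Second-derivative test at each critical point:
  f''(-1/2) = -21.7463 < 0 → local maximum

Critical points: x = -1/2 (local maximum)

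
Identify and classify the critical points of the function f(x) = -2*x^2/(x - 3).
f'(x) = 2*x*(6 - x)/(x - 3)^2

Solve f'(x) = 0:
  f'(x) = -2*x*(x - 6)/(x - 3)^2; the denominator is positive wherever f is defined, so f'(x) = 0 ⇔ -2*x^2 + 12*x = 0.
  Factor: -2*x^2 + 12*x = -2*x*(x - 6) = 0.
  ⇒ x = 0, 6

f''(x) = -36/(x^3 - 9*x^2 + 27*x - 27)
Second-derivative test at each critical point:
  f''(0) = 4/3 > 0 → local minimum
  f''(6) = -4/3 < 0 → local maximum

Critical points: x = 0 (local minimum); x = 6 (local maximum)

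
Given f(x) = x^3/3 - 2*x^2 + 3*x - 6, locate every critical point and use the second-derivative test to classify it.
f'(x) = x^2 - 4*x + 3

Solve f'(x) = 0:
  Factor: x^2 - 4*x + 3 = (x - 3)*(x - 1) = 0.
  ⇒ x = 1, 3

f''(x) = 2*x - 4
Second-derivative test at each critical point:
  f''(1) = -2 < 0 → local maximum
  f''(3) = 2 > 0 → local minimum

Critical points: x = 1 (local maximum); x = 3 (local minimum)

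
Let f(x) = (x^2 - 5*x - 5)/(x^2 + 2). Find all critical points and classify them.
f'(x) = (5*x^2 + 14*x - 10)/(x^4 + 4*x^2 + 4)

Solve f'(x) = 0:
  f'(x) = (5*x^2 + 14*x - 10)/(x^2 + 2)^2; the denominator is positive wherever f is defined, so f'(x) = 0 ⇔ 5*x^2 + 14*x - 10 = 0.
  5*x^2 + 14*x - 10 = 0 has no rational roots; quadratic formula: x = (-14 ± √396)/10.
  ⇒ x = -3*sqrt(11)/5 - 7/5 ≈ -3.3900, -7/5 + 3*sqrt(11)/5 ≈ 0.5900

f''(x) = 2*(-5*x^3 - 21*x^2 + 30*x + 14)/(x^6 + 6*x^4 + 12*x^2 + 8)
Second-derivative test at each critical point:
  f''(-3.3900) = -0.1093 < 0 → local maximum
  f''(0.5900) = 3.6093 > 0 → local minimum

Critical points: x = -3*sqrt(11)/5 - 7/5 ≈ -3.3900 (local maximum); x = -7/5 + 3*sqrt(11)/5 ≈ 0.5900 (local minimum)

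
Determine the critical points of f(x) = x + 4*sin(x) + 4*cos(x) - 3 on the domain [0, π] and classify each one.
f'(x) = 4*sqrt(2)*cos(x + pi/4) + 1

Solve f'(x) = 0 on [0, π]:
  f'(x) = 0 ⇔ -4*sin(x) + 4*cos(x) = -1. Write the left side as R·cos(x + φ) with R = √(4² + 4²) = 4*sqrt(2), cos φ = sqrt(2)/2, sin φ = sqrt(2)/2; then cos(x + φ) = -sqrt(2)/8. Solve for x and keep the solutions lying in [0, π].
  ⇒ x = atan((1 + sqrt(31))/(-1 + sqrt(31))) ≈ 0.9631

f''(x) = -4*sqrt(2)*sin(x + pi/4)
Second-derivative test at each critical point:
  f''(0.9631) = -5.5678 < 0 → local maximum

Critical points: x = atan((1 + sqrt(31))/(-1 + sqrt(31))) ≈ 0.9631 (local maximum)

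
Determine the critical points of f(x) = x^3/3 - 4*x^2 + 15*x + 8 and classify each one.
f'(x) = x^2 - 8*x + 15

Solve f'(x) = 0:
  Factor: x^2 - 8*x + 15 = (x - 5)*(x - 3) = 0.
  ⇒ x = 3, 5

f''(x) = 2*x - 8
Second-derivative test at each critical point:
  f''(3) = -2 < 0 → local maximum
  f''(5) = 2 > 0 → local minimum

Critical points: x = 3 (local maximum); x = 5 (local minimum)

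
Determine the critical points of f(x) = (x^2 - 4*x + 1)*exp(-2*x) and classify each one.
f'(x) = 2*(-x^2 + 5*x - 3)*exp(-2*x)

Solve f'(x) = 0:
  f'(x) = (-2*x^2 + 10*x - 6)·exp(-2*x) and exp(-2*x) > 0 for every x, so f'(x) = 0 ⇔ -2*x^2 + 10*x - 6 = 0.
  Factor: -2*x^2 + 10*x - 6 = -2*(x^2 - 5*x + 3); x^2 - 5*x + 3 = 0 has no rational roots; quadratic formula: x = (5 ± √13)/2.
  ⇒ x = 5/2 - sqrt(13)/2 ≈ 0.6972, sqrt(13)/2 + 5/2 ≈ 4.3028

f''(x) = 2*(2*x^2 - 12*x + 11)*exp(-2*x)
Second-derivative test at each critical point:
  f''(0.6972) = 1.7881 > 0 → local minimum
  f''(4.3028) = -0.0013 < 0 → local maximum

Critical points: x = 5/2 - sqrt(13)/2 ≈ 0.6972 (local minimum); x = sqrt(13)/2 + 5/2 ≈ 4.3028 (local maximum)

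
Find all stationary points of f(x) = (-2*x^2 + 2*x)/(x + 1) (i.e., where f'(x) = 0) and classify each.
f'(x) = 2*(-x^2 - 2*x + 1)/(x^2 + 2*x + 1)

Solve f'(x) = 0:
  f'(x) = -2*(x^2 + 2*x - 1)/(x + 1)^2; the denominator is positive wherever f is defined, so f'(x) = 0 ⇔ -2*x^2 - 4*x + 2 = 0.
  Factor: -2*x^2 - 4*x + 2 = -2*(x^2 + 2*x - 1); x^2 + 2*x - 1 = 0 has no rational roots; quadratic formula: x = (-2 ± √8)/2.
  ⇒ x = -sqrt(2) - 1 ≈ -2.4142, -1 + sqrt(2) ≈ 0.4142

f''(x) = -8/(x^3 + 3*x^2 + 3*x + 1)
Second-derivative test at each critical point:
  f''(-2.4142) = 2.8284 > 0 → local minimum
  f''(0.4142) = -2.8284 < 0 → local maximum

Critical points: x = -sqrt(2) - 1 ≈ -2.4142 (local minimum); x = -1 + sqrt(2) ≈ 0.4142 (local maximum)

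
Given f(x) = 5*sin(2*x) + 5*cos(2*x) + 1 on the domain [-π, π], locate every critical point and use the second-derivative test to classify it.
f'(x) = 10*sqrt(2)*cos(2*x + pi/4)

Solve f'(x) = 0 on [-π, π]:
  f'(x) = 0 ⇔ 5*cos(2*x) = 5*sin(2*x) ⇔ tan(2*x) = 1, i.e. 2*x = arctan(1) + nπ; keep the solutions lying in [-π, π].
  ⇒ x = -7*pi/8 ≈ -2.7489, -3*pi/8 ≈ -1.1781, pi/8 ≈ 0.3927, 5*pi/8 ≈ 1.9635

f''(x) = -20*sqrt(2)*sin(2*x + pi/4)
Second-derivative test at each critical point:
  f''(-2.7489) = -28.2843 < 0 → local maximum
  f''(-1.1781) = 28.2843 > 0 → local minimum
  f''(0.3927) = -28.2843 < 0 → local maximum
  f''(1.9635) = 28.2843 > 0 → local minimum

Critical points: x = -7*pi/8 ≈ -2.7489 (local maximum); x = -3*pi/8 ≈ -1.1781 (local minimum); x = pi/8 ≈ 0.3927 (local maximum); x = 5*pi/8 ≈ 1.9635 (local minimum)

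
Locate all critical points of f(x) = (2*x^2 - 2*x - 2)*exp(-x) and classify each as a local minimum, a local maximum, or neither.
f'(x) = 2*x*(3 - x)*exp(-x)

Solve f'(x) = 0:
  f'(x) = (-2*x^2 + 6*x)·exp(-x) and exp(-x) > 0 for every x, so f'(x) = 0 ⇔ -2*x^2 + 6*x = 0.
  Factor: -2*x^2 + 6*x = -2*x*(x - 3) = 0.
  ⇒ x = 0, 3

f''(x) = 2*(x^2 - 5*x + 3)*exp(-x)
Second-derivative test at each critical point:
  f''(0) = 6 > 0 → local minimum
  f''(3) = -0.2987 < 0 → local maximum

Critical points: x = 0 (local minimum); x = 3 (local maximum)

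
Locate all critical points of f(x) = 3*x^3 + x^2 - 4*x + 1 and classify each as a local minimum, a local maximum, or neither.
f'(x) = 9*x^2 + 2*x - 4

Solve f'(x) = 0:
  9*x^2 + 2*x - 4 = 0 has no rational roots; quadratic formula: x = (-2 ± √148)/18.
  ⇒ x = -sqrt(37)/9 - 1/9 ≈ -0.7870, -1/9 + sqrt(37)/9 ≈ 0.5648

f''(x) = 18*x + 2
Second-derivative test at each critical point:
  f''(-0.7870) = -12.1655 < 0 → local maximum
  f''(0.5648) = 12.1655 > 0 → local minimum

Critical points: x = -sqrt(37)/9 - 1/9 ≈ -0.7870 (local maximum); x = -1/9 + sqrt(37)/9 ≈ 0.5648 (local minimum)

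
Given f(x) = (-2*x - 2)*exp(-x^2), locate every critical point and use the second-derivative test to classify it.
f'(x) = 2*(2*x*(x + 1) - 1)*exp(-x^2)

Solve f'(x) = 0:
  f'(x) = (4*x^2 + 4*x - 2)·exp(-x^2) and exp(-x^2) > 0 for every x, so f'(x) = 0 ⇔ 4*x^2 + 4*x - 2 = 0.
  Factor: 4*x^2 + 4*x - 2 = 2*(2*x^2 + 2*x - 1); 2*x^2 + 2*x - 1 = 0 has no rational roots; quadratic formula: x = (-2 ± √12)/4.
  ⇒ x = -sqrt(3)/2 - 1/2 ≈ -1.3660, -1/2 + sqrt(3)/2 ≈ 0.3660

f''(x) = 4*(-2*x^2*(x + 1) + 3*x + 1)*exp(-x^2)
Second-derivative test at each critical point:
  f''(-1.3660) = -1.0721 < 0 → local maximum
  f''(0.3660) = 6.0595 > 0 → local minimum

Critical points: x = -sqrt(3)/2 - 1/2 ≈ -1.3660 (local maximum); x = -1/2 + sqrt(3)/2 ≈ 0.3660 (local minimum)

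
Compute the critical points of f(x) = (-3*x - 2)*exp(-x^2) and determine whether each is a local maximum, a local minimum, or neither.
f'(x) = (2*x*(3*x + 2) - 3)*exp(-x^2)

Solve f'(x) = 0:
  f'(x) = (6*x^2 + 4*x - 3)·exp(-x^2) and exp(-x^2) > 0 for every x, so f'(x) = 0 ⇔ 6*x^2 + 4*x - 3 = 0.
  6*x^2 + 4*x - 3 = 0 has no rational roots; quadratic formula: x = (-4 ± √88)/12.
  ⇒ x = -sqrt(22)/6 - 1/3 ≈ -1.1151, -1/3 + sqrt(22)/6 ≈ 0.4484

f''(x) = 2*(-6*x^3 - 4*x^2 + 9*x + 2)*exp(-x^2)
Second-derivative test at each critical point:
  f''(-1.1151) = -2.7055 < 0 → local maximum
  f''(0.4484) = 7.6722 > 0 → local minimum

Critical points: x = -sqrt(22)/6 - 1/3 ≈ -1.1151 (local maximum); x = -1/3 + sqrt(22)/6 ≈ 0.4484 (local minimum)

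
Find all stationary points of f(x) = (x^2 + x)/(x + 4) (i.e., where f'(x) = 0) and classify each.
f'(x) = (x^2 + 8*x + 4)/(x^2 + 8*x + 16)

Solve f'(x) = 0:
  f'(x) = (x^2 + 8*x + 4)/(x + 4)^2; the denominator is positive wherever f is defined, so f'(x) = 0 ⇔ x^2 + 8*x + 4 = 0.
  x^2 + 8*x + 4 = 0 has no rational roots; quadratic formula: x = (-8 ± √48)/2.
  ⇒ x = -4 - 2*sqrt(3) ≈ -7.4641, -4 + 2*sqrt(3) ≈ -0.5359

f''(x) = 24/(x^3 + 12*x^2 + 48*x + 64)
Second-derivative test at each critical point:
  f''(-7.4641) = -0.5774 < 0 → local maximum
  f''(-0.5359) = 0.5774 > 0 → local minimum

Critical points: x = -4 - 2*sqrt(3) ≈ -7.4641 (local maximum); x = -4 + 2*sqrt(3) ≈ -0.5359 (local minimum)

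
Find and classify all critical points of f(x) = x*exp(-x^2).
f'(x) = (1 - 2*x^2)*exp(-x^2)

Solve f'(x) = 0:
  f'(x) = (1 - 2*x^2)·exp(-x^2) and exp(-x^2) > 0 for every x, so f'(x) = 0 ⇔ 1 - 2*x^2 = 0.
  2*x^2 - 1 = 0 has no rational roots; quadratic formula: x = (0 ± √8)/4.
  ⇒ x = -sqrt(2)/2 ≈ -0.7071, sqrt(2)/2 ≈ 0.7071

f''(x) = (4*x^3 - 6*x)*exp(-x^2)
Second-derivative test at each critical point:
  f''(-0.7071) = 1.7155 > 0 → local minimum
  f''(0.7071) = -1.7155 < 0 → local maximum

Critical points: x = -sqrt(2)/2 ≈ -0.7071 (local minimum); x = sqrt(2)/2 ≈ 0.7071 (local maximum)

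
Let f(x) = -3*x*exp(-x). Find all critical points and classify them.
f'(x) = 3*(x - 1)*exp(-x)

Solve f'(x) = 0:
  f'(x) = (3*x - 3)·exp(-x) and exp(-x) > 0 for every x, so f'(x) = 0 ⇔ 3*x - 3 = 0.
  Factor: 3*x - 3 = 3*(x - 1) = 0.
  ⇒ x = 1

f''(x) = 3*(2 - x)*exp(-x)
Second-derivative test at each critical point:
  f''(1) = 1.1036 > 0 → local minimum

Critical points: x = 1 (local minimum)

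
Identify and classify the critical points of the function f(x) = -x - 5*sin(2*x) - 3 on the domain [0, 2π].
f'(x) = 20*sin(x)^2 - 11

Solve f'(x) = 0 on [0, 2π]:
  f'(x) = 0 ⇔ cos(2*x) = -1/10, i.e. 2*x = ±arccos(-1/10) + 2nπ; keep the solutions lying in [0, 2π].
  ⇒ x = acos(-1/10)/2 ≈ 0.8355, pi - acos(-1/10)/2 ≈ 2.3061, acos(-1/10)/2 + pi ≈ 3.9771, -acos(-1/10)/2 + 2*pi ≈ 5.4477

f''(x) = 20*sin(2*x)
Second-derivative test at each critical point:
  f''(0.8355) = 19.8997 > 0 → local minimum
  f''(2.3061) = -19.8997 < 0 → local maximum
  f''(3.9771) = 19.8997 > 0 → local minimum
  f''(5.4477) = -19.8997 < 0 → local maximum

Critical points: x = acos(-1/10)/2 ≈ 0.8355 (local minimum); x = pi - acos(-1/10)/2 ≈ 2.3061 (local maximum); x = acos(-1/10)/2 + pi ≈ 3.9771 (local minimum); x = -acos(-1/10)/2 + 2*pi ≈ 5.4477 (local maximum)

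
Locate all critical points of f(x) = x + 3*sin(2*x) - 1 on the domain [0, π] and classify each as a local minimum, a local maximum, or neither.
f'(x) = 6*cos(2*x) + 1

Solve f'(x) = 0 on [0, π]:
  f'(x) = 0 ⇔ cos(2*x) = -1/6, i.e. 2*x = ±arccos(-1/6) + 2nπ; keep the solutions lying in [0, π].
  ⇒ x = acos(-1/6)/2 ≈ 0.8691, pi - acos(-1/6)/2 ≈ 2.2725

f''(x) = -12*sin(2*x)
Second-derivative test at each critical point:
  f''(0.8691) = -11.8322 < 0 → local maximum
  f''(2.2725) = 11.8322 > 0 → local minimum

Critical points: x = acos(-1/6)/2 ≈ 0.8691 (local maximum); x = pi - acos(-1/6)/2 ≈ 2.2725 (local minimum)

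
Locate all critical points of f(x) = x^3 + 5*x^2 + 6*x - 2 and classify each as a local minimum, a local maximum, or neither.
f'(x) = 3*x^2 + 10*x + 6

Solve f'(x) = 0:
  3*x^2 + 10*x + 6 = 0 has no rational roots; quadratic formula: x = (-10 ± √28)/6.
  ⇒ x = -5/3 - sqrt(7)/3 ≈ -2.5486, -5/3 + sqrt(7)/3 ≈ -0.7847

f''(x) = 6*x + 10
Second-derivative test at each critical point:
  f''(-2.5486) = -5.2915 < 0 → local maximum
  f''(-0.7847) = 5.2915 > 0 → local minimum

Critical points: x = -5/3 - sqrt(7)/3 ≈ -2.5486 (local maximum); x = -5/3 + sqrt(7)/3 ≈ -0.7847 (local minimum)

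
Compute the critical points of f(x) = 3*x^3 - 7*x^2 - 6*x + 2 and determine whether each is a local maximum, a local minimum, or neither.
f'(x) = 9*x^2 - 14*x - 6

Solve f'(x) = 0:
  9*x^2 - 14*x - 6 = 0 has no rational roots; quadratic formula: x = (14 ± √412)/18.
  ⇒ x = 7/9 - sqrt(103)/9 ≈ -0.3499, 7/9 + sqrt(103)/9 ≈ 1.9054

f''(x) = 18*x - 14
Second-derivative test at each critical point:
  f''(-0.3499) = -20.2978 < 0 → local maximum
  f''(1.9054) = 20.2978 > 0 → local minimum

Critical points: x = 7/9 - sqrt(103)/9 ≈ -0.3499 (local maximum); x = 7/9 + sqrt(103)/9 ≈ 1.9054 (local minimum)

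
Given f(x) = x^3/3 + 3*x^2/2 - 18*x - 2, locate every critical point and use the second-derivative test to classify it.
f'(x) = x^2 + 3*x - 18

Solve f'(x) = 0:
  Factor: x^2 + 3*x - 18 = (x - 3)*(x + 6) = 0.
  ⇒ x = -6, 3

f''(x) = 2*x + 3
Second-derivative test at each critical point:
  f''(-6) = -9 < 0 → local maximum
  f''(3) = 9 > 0 → local minimum

Critical points: x = -6 (local maximum); x = 3 (local minimum)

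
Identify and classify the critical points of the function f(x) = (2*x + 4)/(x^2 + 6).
f'(x) = 2*(x^2 - 2*x*(x + 2) + 6)/(x^2 + 6)^2

Solve f'(x) = 0:
  f'(x) = -2*(x^2 + 4*x - 6)/(x^2 + 6)^2; the denominator is positive wherever f is defined, so f'(x) = 0 ⇔ -2*x^2 - 8*x + 12 = 0.
  Factor: -2*x^2 - 8*x + 12 = -2*(x^2 + 4*x - 6); x^2 + 4*x - 6 = 0 has no rational roots; quadratic formula: x = (-4 ± √40)/2.
  ⇒ x = -sqrt(10) - 2 ≈ -5.1623, -2 + sqrt(10) ≈ 1.1623

f''(x) = 4*(4*x^2*(x + 2) - (3*x + 2)*(x^2 + 6))/(x^2 + 6)^3
Second-derivative test at each critical point:
  f''(-5.1623) = 0.0119 > 0 → local minimum
  f''(1.1623) = -0.2341 < 0 → local maximum

Critical points: x = -sqrt(10) - 2 ≈ -5.1623 (local minimum); x = -2 + sqrt(10) ≈ 1.1623 (local maximum)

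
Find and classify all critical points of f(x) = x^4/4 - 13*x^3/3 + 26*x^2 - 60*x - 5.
f'(x) = x^3 - 13*x^2 + 52*x - 60

Solve f'(x) = 0:
  Factor: x^3 - 13*x^2 + 52*x - 60 = (x - 6)*(x - 5)*(x - 2) = 0.
  ⇒ x = 2, 5, 6

f''(x) = 3*x^2 - 26*x + 52
Second-derivative test at each critical point:
  f''(2) = 12 > 0 → local minimum
  f''(5) = -3 < 0 → local maximum
  f''(6) = 4 > 0 → local minimum

Critical points: x = 2 (local minimum); x = 5 (local maximum); x = 6 (local minimum)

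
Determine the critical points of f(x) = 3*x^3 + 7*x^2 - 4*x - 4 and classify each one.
f'(x) = 9*x^2 + 14*x - 4

Solve f'(x) = 0:
  9*x^2 + 14*x - 4 = 0 has no rational roots; quadratic formula: x = (-14 ± √340)/18.
  ⇒ x = -sqrt(85)/9 - 7/9 ≈ -1.8022, -7/9 + sqrt(85)/9 ≈ 0.2466

f''(x) = 18*x + 14
Second-derivative test at each critical point:
  f''(-1.8022) = -18.4391 < 0 → local maximum
  f''(0.2466) = 18.4391 > 0 → local minimum

Critical points: x = -sqrt(85)/9 - 7/9 ≈ -1.8022 (local maximum); x = -7/9 + sqrt(85)/9 ≈ 0.2466 (local minimum)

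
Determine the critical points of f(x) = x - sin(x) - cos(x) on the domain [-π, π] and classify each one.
f'(x) = sin(x) - cos(x) + 1

Solve f'(x) = 0 on [-π, π]:
  f'(x) = 0 ⇔ sin(x) - cos(x) = -1. Write the left side as R·cos(x + φ) with R = √((-1)² + (-1)²) = sqrt(2), cos φ = -sqrt(2)/2, sin φ = -sqrt(2)/2; then cos(x + φ) = -sqrt(2)/2. Solve for x and keep the solutions lying in [-π, π].
  ⇒ x = -pi/2 ≈ -1.5708, 0

f''(x) = sin(x) + cos(x)
Second-derivative test at each critical point:
  f''(-1.5708) = -1 < 0 → local maximum
  f''(0) = 1 > 0 → local minimum

Critical points: x = -pi/2 ≈ -1.5708 (local maximum); x = 0 (local minimum)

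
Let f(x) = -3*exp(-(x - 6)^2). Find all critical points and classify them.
f'(x) = 6*(x - 6)*exp(-(x - 6)^2)

Solve f'(x) = 0:
  f'(x) = (6*x - 36)·exp(-(x - 6)^2) and exp(-(x - 6)^2) > 0 for every x, so f'(x) = 0 ⇔ 6*x - 36 = 0.
  Factor: 6*x - 36 = 6*(x - 6) = 0.
  ⇒ x = 6

f''(x) = 6*(1 - 2*(x - 6)^2)*exp(-(x - 6)^2)
Second-derivative test at each critical point:
  f''(6) = 6 > 0 → local minimum

Critical points: x = 6 (local minimum)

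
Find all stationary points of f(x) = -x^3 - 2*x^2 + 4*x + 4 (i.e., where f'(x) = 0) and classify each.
f'(x) = -3*x^2 - 4*x + 4

Solve f'(x) = 0:
  Factor: -3*x^2 - 4*x + 4 = -(x + 2)*(3*x - 2) = 0.
  ⇒ x = -2, 2/3

f''(x) = -6*x - 4
Second-derivative test at each critical point:
  f''(-2) = 8 > 0 → local minimum
  f''(2/3) = -8 < 0 → local maximum

Critical points: x = -2 (local minimum); x = 2/3 (local maximum)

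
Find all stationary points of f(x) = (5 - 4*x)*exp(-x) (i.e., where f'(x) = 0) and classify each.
f'(x) = (4*x - 9)*exp(-x)

Solve f'(x) = 0:
  f'(x) = (4*x - 9)·exp(-x) and exp(-x) > 0 for every x, so f'(x) = 0 ⇔ 4*x - 9 = 0.
  4*x - 9 = 0.
  ⇒ x = 9/4

f''(x) = (13 - 4*x)*exp(-x)
Second-derivative test at each critical point:
  f''(9/4) = 0.4216 > 0 → local minimum

Critical points: x = 9/4 (local minimum)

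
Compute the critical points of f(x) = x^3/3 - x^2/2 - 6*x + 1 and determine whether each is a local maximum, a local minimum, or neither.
f'(x) = x^2 - x - 6

Solve f'(x) = 0:
  Factor: x^2 - x - 6 = (x - 3)*(x + 2) = 0.
  ⇒ x = -2, 3

f''(x) = 2*x - 1
Second-derivative test at each critical point:
  f''(-2) = -5 < 0 → local maximum
  f''(3) = 5 > 0 → local minimum

Critical points: x = -2 (local maximum); x = 3 (local minimum)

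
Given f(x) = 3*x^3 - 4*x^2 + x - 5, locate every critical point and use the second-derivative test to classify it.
f'(x) = 9*x^2 - 8*x + 1

Solve f'(x) = 0:
  9*x^2 - 8*x + 1 = 0 has no rational roots; quadratic formula: x = (8 ± √28)/18.
  ⇒ x = 4/9 - sqrt(7)/9 ≈ 0.1505, sqrt(7)/9 + 4/9 ≈ 0.7384

f''(x) = 18*x - 8
Second-derivative test at each critical point:
  f''(0.1505) = -5.2915 < 0 → local maximum
  f''(0.7384) = 5.2915 > 0 → local minimum

Critical points: x = 4/9 - sqrt(7)/9 ≈ 0.1505 (local maximum); x = sqrt(7)/9 + 4/9 ≈ 0.7384 (local minimum)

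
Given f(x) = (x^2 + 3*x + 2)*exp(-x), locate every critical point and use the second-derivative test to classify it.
f'(x) = (-x^2 - x + 1)*exp(-x)

Solve f'(x) = 0:
  f'(x) = (-x^2 - x + 1)·exp(-x) and exp(-x) > 0 for every x, so f'(x) = 0 ⇔ -x^2 - x + 1 = 0.
  x^2 + x - 1 = 0 has no rational roots; quadratic formula: x = (-1 ± √5)/2.
  ⇒ x = -sqrt(5)/2 - 1/2 ≈ -1.6180, -1/2 + sqrt(5)/2 ≈ 0.6180

f''(x) = (x^2 - x - 2)*exp(-x)
Second-derivative test at each critical point:
  f''(-1.6180) = 11.2769 > 0 → local minimum
  f''(0.6180) = -1.2052 < 0 → local maximum

Critical points: x = -sqrt(5)/2 - 1/2 ≈ -1.6180 (local minimum); x = -1/2 + sqrt(5)/2 ≈ 0.6180 (local maximum)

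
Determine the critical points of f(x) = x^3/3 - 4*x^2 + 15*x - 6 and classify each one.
f'(x) = x^2 - 8*x + 15

Solve f'(x) = 0:
  Factor: x^2 - 8*x + 15 = (x - 5)*(x - 3) = 0.
  ⇒ x = 3, 5

f''(x) = 2*x - 8
Second-derivative test at each critical point:
  f''(3) = -2 < 0 → local maximum
  f''(5) = 2 > 0 → local minimum

Critical points: x = 3 (local maximum); x = 5 (local minimum)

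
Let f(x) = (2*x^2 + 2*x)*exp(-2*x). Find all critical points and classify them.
f'(x) = 2*(1 - 2*x^2)*exp(-2*x)

Solve f'(x) = 0:
  f'(x) = (2 - 4*x^2)·exp(-2*x) and exp(-2*x) > 0 for every x, so f'(x) = 0 ⇔ 2 - 4*x^2 = 0.
  Factor: 2 - 4*x^2 = -2*(2*x^2 - 1); 2*x^2 - 1 = 0 has no rational roots; quadratic formula: x = (0 ± √8)/4.
  ⇒ x = -sqrt(2)/2 ≈ -0.7071, sqrt(2)/2 ≈ 0.7071

f''(x) = 4*(2*x^2 - 2*x - 1)*exp(-2*x)
Second-derivative test at each critical point:
  f''(-0.7071) = 23.2681 > 0 → local minimum
  f''(0.7071) = -1.3753 < 0 → local maximum

Critical points: x = -sqrt(2)/2 ≈ -0.7071 (local minimum); x = sqrt(2)/2 ≈ 0.7071 (local maximum)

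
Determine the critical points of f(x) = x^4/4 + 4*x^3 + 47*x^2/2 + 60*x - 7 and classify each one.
f'(x) = x^3 + 12*x^2 + 47*x + 60

Solve f'(x) = 0:
  Factor: x^3 + 12*x^2 + 47*x + 60 = (x + 3)*(x + 4)*(x + 5) = 0.
  ⇒ x = -5, -4, -3

f''(x) = 3*x^2 + 24*x + 47
Second-derivative test at each critical point:
  f''(-5) = 2 > 0 → local minimum
  f''(-4) = -1 < 0 → local maximum
  f''(-3) = 2 > 0 → local minimum

Critical points: x = -5 (local minimum); x = -4 (local maximum); x = -3 (local minimum)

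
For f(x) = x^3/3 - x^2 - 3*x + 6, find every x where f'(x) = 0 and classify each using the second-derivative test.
f'(x) = x^2 - 2*x - 3

Solve f'(x) = 0:
  Factor: x^2 - 2*x - 3 = (x - 3)*(x + 1) = 0.
  ⇒ x = -1, 3

f''(x) = 2*x - 2
Second-derivative test at each critical point:
  f''(-1) = -4 < 0 → local maximum
  f''(3) = 4 > 0 → local minimum

Critical points: x = -1 (local maximum); x = 3 (local minimum)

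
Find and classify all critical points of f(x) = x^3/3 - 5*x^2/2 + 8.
f'(x) = x*(x - 5)

Solve f'(x) = 0:
  Factor: x^2 - 5*x = x*(x - 5) = 0.
  ⇒ x = 0, 5

f''(x) = 2*x - 5
Second-derivative test at each critical point:
  f''(0) = -5 < 0 → local maximum
  f''(5) = 5 > 0 → local minimum

Critical points: x = 0 (local maximum); x = 5 (local minimum)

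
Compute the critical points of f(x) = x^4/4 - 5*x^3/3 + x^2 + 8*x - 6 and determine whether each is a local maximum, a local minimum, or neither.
f'(x) = x^3 - 5*x^2 + 2*x + 8

Solve f'(x) = 0:
  Factor: x^3 - 5*x^2 + 2*x + 8 = (x - 4)*(x - 2)*(x + 1) = 0.
  ⇒ x = -1, 2, 4

f''(x) = 3*x^2 - 10*x + 2
Second-derivative test at each critical point:
  f''(-1) = 15 > 0 → local minimum
  f''(2) = -6 < 0 → local maximum
  f''(4) = 10 > 0 → local minimum

Critical points: x = -1 (local minimum); x = 2 (local maximum); x = 4 (local minimum)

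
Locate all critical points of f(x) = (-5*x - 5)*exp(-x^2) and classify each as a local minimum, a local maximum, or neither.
f'(x) = 5*(2*x*(x + 1) - 1)*exp(-x^2)

Solve f'(x) = 0:
  f'(x) = (10*x^2 + 10*x - 5)·exp(-x^2) and exp(-x^2) > 0 for every x, so f'(x) = 0 ⇔ 10*x^2 + 10*x - 5 = 0.
  Factor: 10*x^2 + 10*x - 5 = 5*(2*x^2 + 2*x - 1); 2*x^2 + 2*x - 1 = 0 has no rational roots; quadratic formula: x = (-2 ± √12)/4.
  ⇒ x = -sqrt(3)/2 - 1/2 ≈ -1.3660, -1/2 + sqrt(3)/2 ≈ 0.3660

f''(x) = 10*(-2*x^2*(x + 1) + 3*x + 1)*exp(-x^2)
Second-derivative test at each critical point:
  f''(-1.3660) = -2.6801 < 0 → local maximum
  f''(0.3660) = 15.1487 > 0 → local minimum

Critical points: x = -sqrt(3)/2 - 1/2 ≈ -1.3660 (local maximum); x = -1/2 + sqrt(3)/2 ≈ 0.3660 (local minimum)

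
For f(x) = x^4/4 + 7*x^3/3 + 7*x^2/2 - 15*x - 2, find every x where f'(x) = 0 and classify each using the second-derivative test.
f'(x) = x^3 + 7*x^2 + 7*x - 15

Solve f'(x) = 0:
  Factor: x^3 + 7*x^2 + 7*x - 15 = (x - 1)*(x + 3)*(x + 5) = 0.
  ⇒ x = -5, -3, 1

f''(x) = 3*x^2 + 14*x + 7
Second-derivative test at each critical point:
  f''(-5) = 12 > 0 → local minimum
  f''(-3) = -8 < 0 → local maximum
  f''(1) = 24 > 0 → local minimum

Critical points: x = -5 (local minimum); x = -3 (local maximum); x = 1 (local minimum)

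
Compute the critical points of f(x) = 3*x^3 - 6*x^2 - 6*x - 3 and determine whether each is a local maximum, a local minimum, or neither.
f'(x) = 9*x^2 - 12*x - 6

Solve f'(x) = 0:
  Factor: 9*x^2 - 12*x - 6 = 3*(3*x^2 - 4*x - 2); 3*x^2 - 4*x - 2 = 0 has no rational roots; quadratic formula: x = (4 ± √40)/6.
  ⇒ x = 2/3 - sqrt(10)/3 ≈ -0.3874, 2/3 + sqrt(10)/3 ≈ 1.7208

f''(x) = 18*x - 12
Second-derivative test at each critical point:
  f''(-0.3874) = -18.9737 < 0 → local maximum
  f''(1.7208) = 18.9737 > 0 → local minimum

Critical points: x = 2/3 - sqrt(10)/3 ≈ -0.3874 (local maximum); x = 2/3 + sqrt(10)/3 ≈ 1.7208 (local minimum)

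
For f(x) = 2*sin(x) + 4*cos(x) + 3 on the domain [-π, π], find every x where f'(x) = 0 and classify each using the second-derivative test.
f'(x) = -4*sin(x) + 2*cos(x)

Solve f'(x) = 0 on [-π, π]:
  f'(x) = 0 ⇔ 2*cos(x) = 4*sin(x) ⇔ tan(x) = 1/2, i.e. x = arctan(1/2) + nπ; keep the solutions lying in [-π, π].
  ⇒ x = -pi + atan(1/2) ≈ -2.6779, atan(1/2) ≈ 0.4636

f''(x) = -2*sin(x) - 4*cos(x)
Second-derivative test at each critical point:
  f''(-2.6779) = 4.4721 > 0 → local minimum
  f''(0.4636) = -4.4721 < 0 → local maximum

Critical points: x = -pi + atan(1/2) ≈ -2.6779 (local minimum); x = atan(1/2) ≈ 0.4636 (local maximum)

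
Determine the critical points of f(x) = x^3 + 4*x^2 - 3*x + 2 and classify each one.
f'(x) = 3*x^2 + 8*x - 3

Solve f'(x) = 0:
  Factor: 3*x^2 + 8*x - 3 = (x + 3)*(3*x - 1) = 0.
  ⇒ x = -3, 1/3

f''(x) = 6*x + 8
Second-derivative test at each critical point:
  f''(-3) = -10 < 0 → local maximum
  f''(1/3) = 10 > 0 → local minimum

Critical points: x = -3 (local maximum); x = 1/3 (local minimum)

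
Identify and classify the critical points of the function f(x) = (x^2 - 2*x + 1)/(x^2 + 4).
f'(x) = 2*(x^2 + 3*x - 4)/(x^4 + 8*x^2 + 16)

Solve f'(x) = 0:
  f'(x) = 2*(x - 1)*(x + 4)/(x^2 + 4)^2; the denominator is positive wherever f is defined, so f'(x) = 0 ⇔ 2*x^2 + 6*x - 8 = 0.
  Factor: 2*x^2 + 6*x - 8 = 2*(x - 1)*(x + 4) = 0.
  ⇒ x = -4, 1

f''(x) = 2*(-2*x^3 - 9*x^2 + 24*x + 12)/(x^6 + 12*x^4 + 48*x^2 + 64)
Second-derivative test at each critical point:
  f''(-4) = -1/40 < 0 → local maximum
  f''(1) = 2/5 > 0 → local minimum

Critical points: x = -4 (local maximum); x = 1 (local minimum)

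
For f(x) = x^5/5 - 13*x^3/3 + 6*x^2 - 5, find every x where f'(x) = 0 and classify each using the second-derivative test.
f'(x) = x*(x^3 - 13*x + 12)

Solve f'(x) = 0:
  Factor: x^4 - 13*x^2 + 12*x = x*(x - 3)*(x - 1)*(x + 4) = 0.
  ⇒ x = -4, 0, 1, 3

f''(x) = 4*x^3 - 26*x + 12
Second-derivative test at each critical point:
  f''(-4) = -140 < 0 → local maximum
  f''(0) = 12 > 0 → local minimum
  f''(1) = -10 < 0 → local maximum
  f''(3) = 42 > 0 → local minimum

Critical points: x = -4 (local maximum); x = 0 (local minimum); x = 1 (local maximum); x = 3 (local minimum)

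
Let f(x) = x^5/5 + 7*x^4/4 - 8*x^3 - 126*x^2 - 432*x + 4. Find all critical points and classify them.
f'(x) = x^4 + 7*x^3 - 24*x^2 - 252*x - 432

Solve f'(x) = 0:
  Factor: x^4 + 7*x^3 - 24*x^2 - 252*x - 432 = (x - 6)*(x + 3)*(x + 4)*(x + 6) = 0.
  ⇒ x = -6, -4, -3, 6

f''(x) = 4*x^3 + 21*x^2 - 48*x - 252
Second-derivative test at each critical point:
  f''(-6) = -72 < 0 → local maximum
  f''(-4) = 20 > 0 → local minimum
  f''(-3) = -27 < 0 → local maximum
  f''(6) = 1080 > 0 → local minimum

Critical points: x = -6 (local maximum); x = -4 (local minimum); x = -3 (local maximum); x = 6 (local minimum)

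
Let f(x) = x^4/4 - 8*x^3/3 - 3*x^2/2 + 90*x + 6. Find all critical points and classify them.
f'(x) = x^3 - 8*x^2 - 3*x + 90

Solve f'(x) = 0:
  Factor: x^3 - 8*x^2 - 3*x + 90 = (x - 6)*(x - 5)*(x + 3) = 0.
  ⇒ x = -3, 5, 6

f''(x) = 3*x^2 - 16*x - 3
Second-derivative test at each critical point:
  f''(-3) = 72 > 0 → local minimum
  f''(5) = -8 < 0 → local maximum
  f''(6) = 9 > 0 → local minimum

Critical points: x = -3 (local minimum); x = 5 (local maximum); x = 6 (local minimum)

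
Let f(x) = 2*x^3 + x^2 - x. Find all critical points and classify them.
f'(x) = 6*x^2 + 2*x - 1

Solve f'(x) = 0:
  6*x^2 + 2*x - 1 = 0 has no rational roots; quadratic formula: x = (-2 ± √28)/12.
  ⇒ x = -sqrt(7)/6 - 1/6 ≈ -0.6076, -1/6 + sqrt(7)/6 ≈ 0.2743

f''(x) = 12*x + 2
Second-derivative test at each critical point:
  f''(-0.6076) = -5.2915 < 0 → local maximum
  f''(0.2743) = 5.2915 > 0 → local minimum

Critical points: x = -sqrt(7)/6 - 1/6 ≈ -0.6076 (local maximum); x = -1/6 + sqrt(7)/6 ≈ 0.2743 (local minimum)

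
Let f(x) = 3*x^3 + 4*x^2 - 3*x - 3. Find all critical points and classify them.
f'(x) = 9*x^2 + 8*x - 3

Solve f'(x) = 0:
  9*x^2 + 8*x - 3 = 0 has no rational roots; quadratic formula: x = (-8 ± √172)/18.
  ⇒ x = -sqrt(43)/9 - 4/9 ≈ -1.1730, -4/9 + sqrt(43)/9 ≈ 0.2842

f''(x) = 18*x + 8
Second-derivative test at each critical point:
  f''(-1.1730) = -13.1149 < 0 → local maximum
  f''(0.2842) = 13.1149 > 0 → local minimum

Critical points: x = -sqrt(43)/9 - 4/9 ≈ -1.1730 (local maximum); x = -4/9 + sqrt(43)/9 ≈ 0.2842 (local minimum)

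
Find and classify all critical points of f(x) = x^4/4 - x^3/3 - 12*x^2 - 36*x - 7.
f'(x) = x^3 - x^2 - 24*x - 36

Solve f'(x) = 0:
  Factor: x^3 - x^2 - 24*x - 36 = (x - 6)*(x + 2)*(x + 3) = 0.
  ⇒ x = -3, -2, 6

f''(x) = 3*x^2 - 2*x - 24
Second-derivative test at each critical point:
  f''(-3) = 9 > 0 → local minimum
  f''(-2) = -8 < 0 → local maximum
  f''(6) = 72 > 0 → local minimum

Critical points: x = -3 (local minimum); x = -2 (local maximum); x = 6 (local minimum)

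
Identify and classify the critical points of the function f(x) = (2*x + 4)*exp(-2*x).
f'(x) = 2*(-2*x - 3)*exp(-2*x)

Solve f'(x) = 0:
  f'(x) = (-4*x - 6)·exp(-2*x) and exp(-2*x) > 0 for every x, so f'(x) = 0 ⇔ -4*x - 6 = 0.
  Factor: -4*x - 6 = -2*(2*x + 3) = 0.
  ⇒ x = -3/2

f''(x) = 8*(x + 1)*exp(-2*x)
Second-derivative test at each critical point:
  f''(-3/2) = -80.3421 < 0 → local maximum

Critical points: x = -3/2 (local maximum)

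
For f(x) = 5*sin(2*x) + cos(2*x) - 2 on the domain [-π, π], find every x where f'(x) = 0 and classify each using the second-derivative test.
f'(x) = -2*sin(2*x) + 10*cos(2*x)

Solve f'(x) = 0 on [-π, π]:
  f'(x) = 0 ⇔ 5*cos(2*x) = sin(2*x) ⇔ tan(2*x) = 5, i.e. 2*x = arctan(5) + nπ; keep the solutions lying in [-π, π].
  ⇒ x = -pi + atan(5)/2 ≈ -2.4549, -pi/2 + atan(5)/2 ≈ -0.8841, atan(5)/2 ≈ 0.6867, atan(5)/2 + pi/2 ≈ 2.2575

f''(x) = -20*sin(2*x) - 4*cos(2*x)
Second-derivative test at each critical point:
  f''(-2.4549) = -20.3961 < 0 → local maximum
  f''(-0.8841) = 20.3961 > 0 → local minimum
  f''(0.6867) = -20.3961 < 0 → local maximum
  f''(2.2575) = 20.3961 > 0 → local minimum

Critical points: x = -pi + atan(5)/2 ≈ -2.4549 (local maximum); x = -pi/2 + atan(5)/2 ≈ -0.8841 (local minimum); x = atan(5)/2 ≈ 0.6867 (local maximum); x = atan(5)/2 + pi/2 ≈ 2.2575 (local minimum)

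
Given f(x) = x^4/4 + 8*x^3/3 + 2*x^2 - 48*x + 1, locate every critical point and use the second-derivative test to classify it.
f'(x) = x^3 + 8*x^2 + 4*x - 48

Solve f'(x) = 0:
  Factor: x^3 + 8*x^2 + 4*x - 48 = (x - 2)*(x + 4)*(x + 6) = 0.
  ⇒ x = -6, -4, 2

f''(x) = 3*x^2 + 16*x + 4
Second-derivative test at each critical point:
  f''(-6) = 16 > 0 → local minimum
  f''(-4) = -12 < 0 → local maximum
  f''(2) = 48 > 0 → local minimum

Critical points: x = -6 (local minimum); x = -4 (local maximum); x = 2 (local minimum)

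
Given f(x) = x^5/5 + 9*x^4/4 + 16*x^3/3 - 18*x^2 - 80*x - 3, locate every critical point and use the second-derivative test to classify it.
f'(x) = x^4 + 9*x^3 + 16*x^2 - 36*x - 80

Solve f'(x) = 0:
  Factor: x^4 + 9*x^3 + 16*x^2 - 36*x - 80 = (x - 2)*(x + 2)*(x + 4)*(x + 5) = 0.
  ⇒ x = -5, -4, -2, 2

f''(x) = 4*x^3 + 27*x^2 + 32*x - 36
Second-derivative test at each critical point:
  f''(-5) = -21 < 0 → local maximum
  f''(-4) = 12 > 0 → local minimum
  f''(-2) = -24 < 0 → local maximum
  f''(2) = 168 > 0 → local minimum

Critical points: x = -5 (local maximum); x = -4 (local minimum); x = -2 (local maximum); x = 2 (local minimum)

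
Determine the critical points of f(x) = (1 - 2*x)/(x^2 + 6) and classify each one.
f'(x) = 2*(x^2 - x - 6)/(x^4 + 12*x^2 + 36)

Solve f'(x) = 0:
  f'(x) = 2*(x - 3)*(x + 2)/(x^2 + 6)^2; the denominator is positive wherever f is defined, so f'(x) = 0 ⇔ 2*x^2 - 2*x - 12 = 0.
  Factor: 2*x^2 - 2*x - 12 = 2*(x - 3)*(x + 2) = 0.
  ⇒ x = -2, 3

f''(x) = 2*(4*x^2*(1 - 2*x) + (6*x - 1)*(x^2 + 6))/(x^2 + 6)^3
Second-derivative test at each critical point:
  f''(-2) = -1/10 < 0 → local maximum
  f''(3) = 2/45 > 0 → local minimum

Critical points: x = -2 (local maximum); x = 3 (local minimum)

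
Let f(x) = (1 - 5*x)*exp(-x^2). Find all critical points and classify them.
f'(x) = (2*x*(5*x - 1) - 5)*exp(-x^2)

Solve f'(x) = 0:
  f'(x) = (10*x^2 - 2*x - 5)·exp(-x^2) and exp(-x^2) > 0 for every x, so f'(x) = 0 ⇔ 10*x^2 - 2*x - 5 = 0.
  10*x^2 - 2*x - 5 = 0 has no rational roots; quadratic formula: x = (2 ± √204)/20.
  ⇒ x = 1/10 - sqrt(51)/10 ≈ -0.6141, 1/10 + sqrt(51)/10 ≈ 0.8141

f''(x) = 2*(2*x^2*(1 - 5*x) + 15*x - 1)*exp(-x^2)
Second-derivative test at each critical point:
  f''(-0.6141) = -9.7952 < 0 → local maximum
  f''(0.8141) = 7.3613 > 0 → local minimum

Critical points: x = 1/10 - sqrt(51)/10 ≈ -0.6141 (local maximum); x = 1/10 + sqrt(51)/10 ≈ 0.8141 (local minimum)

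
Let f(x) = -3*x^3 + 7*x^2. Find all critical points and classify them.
f'(x) = x*(14 - 9*x)

Solve f'(x) = 0:
  Factor: -9*x^2 + 14*x = -x*(9*x - 14) = 0.
  ⇒ x = 0, 14/9

f''(x) = 14 - 18*x
Second-derivative test at each critical point:
  f''(0) = 14 > 0 → local minimum
  f''(14/9) = -14 < 0 → local maximum

Critical points: x = 0 (local minimum); x = 14/9 (local maximum)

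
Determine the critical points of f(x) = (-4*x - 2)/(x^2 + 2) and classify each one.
f'(x) = 4*(x^2 + x - 2)/(x^4 + 4*x^2 + 4)

Solve f'(x) = 0:
  f'(x) = 4*(x - 1)*(x + 2)/(x^2 + 2)^2; the denominator is positive wherever f is defined, so f'(x) = 0 ⇔ 4*x^2 + 4*x - 8 = 0.
  Factor: 4*x^2 + 4*x - 8 = 4*(x - 1)*(x + 2) = 0.
  ⇒ x = -2, 1

f''(x) = 4*(-4*x^2*(2*x + 1) + (6*x + 1)*(x^2 + 2))/(x^2 + 2)^3
Second-derivative test at each critical point:
  f''(-2) = -1/3 < 0 → local maximum
  f''(1) = 4/3 > 0 → local minimum

Critical points: x = -2 (local maximum); x = 1 (local minimum)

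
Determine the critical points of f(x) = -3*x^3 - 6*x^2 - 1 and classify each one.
f'(x) = 3*x*(-3*x - 4)

Solve f'(x) = 0:
  Factor: -9*x^2 - 12*x = -3*x*(3*x + 4) = 0.
  ⇒ x = -4/3, 0

f''(x) = -18*x - 12
Second-derivative test at each critical point:
  f''(-4/3) = 12 > 0 → local minimum
  f''(0) = -12 < 0 → local maximum

Critical points: x = -4/3 (local minimum); x = 0 (local maximum)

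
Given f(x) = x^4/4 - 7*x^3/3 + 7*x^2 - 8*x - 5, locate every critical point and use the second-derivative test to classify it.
f'(x) = x^3 - 7*x^2 + 14*x - 8

Solve f'(x) = 0:
  Factor: x^3 - 7*x^2 + 14*x - 8 = (x - 4)*(x - 2)*(x - 1) = 0.
  ⇒ x = 1, 2, 4

f''(x) = 3*x^2 - 14*x + 14
Second-derivative test at each critical point:
  f''(1) = 3 > 0 → local minimum
  f''(2) = -2 < 0 → local maximum
  f''(4) = 6 > 0 → local minimum

Critical points: x = 1 (local minimum); x = 2 (local maximum); x = 4 (local minimum)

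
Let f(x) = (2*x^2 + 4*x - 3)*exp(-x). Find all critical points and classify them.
f'(x) = (7 - 2*x^2)*exp(-x)

Solve f'(x) = 0:
  f'(x) = (7 - 2*x^2)·exp(-x) and exp(-x) > 0 for every x, so f'(x) = 0 ⇔ 7 - 2*x^2 = 0.
  2*x^2 - 7 = 0 has no rational roots; quadratic formula: x = (0 ± √56)/4.
  ⇒ x = -sqrt(14)/2 ≈ -1.8708, sqrt(14)/2 ≈ 1.8708

f''(x) = (2*x^2 - 4*x - 7)*exp(-x)
Second-derivative test at each critical point:
  f''(-1.8708) = 48.5942 > 0 → local minimum
  f''(1.8708) = -1.1524 < 0 → local maximum

Critical points: x = -sqrt(14)/2 ≈ -1.8708 (local minimum); x = sqrt(14)/2 ≈ 1.8708 (local maximum)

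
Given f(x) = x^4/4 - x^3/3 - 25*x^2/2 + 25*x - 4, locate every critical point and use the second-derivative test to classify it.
f'(x) = x^3 - x^2 - 25*x + 25

Solve f'(x) = 0:
  Factor: x^3 - x^2 - 25*x + 25 = (x - 5)*(x - 1)*(x + 5) = 0.
  ⇒ x = -5, 1, 5

f''(x) = 3*x^2 - 2*x - 25
Second-derivative test at each critical point:
  f''(-5) = 60 > 0 → local minimum
  f''(1) = -24 < 0 → local maximum
  f''(5) = 40 > 0 → local minimum

Critical points: x = -5 (local minimum); x = 1 (local maximum); x = 5 (local minimum)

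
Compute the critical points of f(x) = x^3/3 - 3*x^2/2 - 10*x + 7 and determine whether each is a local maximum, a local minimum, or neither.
f'(x) = x^2 - 3*x - 10

Solve f'(x) = 0:
  Factor: x^2 - 3*x - 10 = (x - 5)*(x + 2) = 0.
  ⇒ x = -2, 5

f''(x) = 2*x - 3
Second-derivative test at each critical point:
  f''(-2) = -7 < 0 → local maximum
  f''(5) = 7 > 0 → local minimum

Critical points: x = -2 (local maximum); x = 5 (local minimum)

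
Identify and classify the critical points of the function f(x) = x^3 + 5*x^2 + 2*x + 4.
f'(x) = 3*x^2 + 10*x + 2

Solve f'(x) = 0:
  3*x^2 + 10*x + 2 = 0 has no rational roots; quadratic formula: x = (-10 ± √76)/6.
  ⇒ x = -5/3 - sqrt(19)/3 ≈ -3.1196, -5/3 + sqrt(19)/3 ≈ -0.2137

f''(x) = 6*x + 10
Second-derivative test at each critical point:
  f''(-3.1196) = -8.7178 < 0 → local maximum
  f''(-0.2137) = 8.7178 > 0 → local minimum

Critical points: x = -5/3 - sqrt(19)/3 ≈ -3.1196 (local maximum); x = -5/3 + sqrt(19)/3 ≈ -0.2137 (local minimum)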